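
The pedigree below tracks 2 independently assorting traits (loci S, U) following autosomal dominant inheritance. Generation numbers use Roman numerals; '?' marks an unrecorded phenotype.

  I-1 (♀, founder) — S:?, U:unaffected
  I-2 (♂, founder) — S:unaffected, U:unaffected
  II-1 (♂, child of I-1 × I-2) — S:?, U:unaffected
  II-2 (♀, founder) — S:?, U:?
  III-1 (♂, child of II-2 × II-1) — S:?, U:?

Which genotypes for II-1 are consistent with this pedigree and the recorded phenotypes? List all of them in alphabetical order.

II-1 ∈ {Ss uu, ss uu}

S/I-1 ? ·: ss|Ss|SS
S/I-2 un ·: ss
S/II-1 ? I-1×I-2: ss|Ss
S/II-2 ? ·: ss|Ss|SS
S/III-1 ? II-2×II-1: ss|Ss|SS
⇒ S over [I-1,I-2,II-1,II-2,III-1]: 22 consistent
U/I-1 un ·: uu
U/I-2 un ·: uu
U/II-1 un I-1×I-2: uu
U/II-2 ? ·: uu|Uu|UU
U/III-1 ? II-2×II-1: uu|Uu
⇒ U over [I-1,I-2,II-1,II-2,III-1]: 4 consistent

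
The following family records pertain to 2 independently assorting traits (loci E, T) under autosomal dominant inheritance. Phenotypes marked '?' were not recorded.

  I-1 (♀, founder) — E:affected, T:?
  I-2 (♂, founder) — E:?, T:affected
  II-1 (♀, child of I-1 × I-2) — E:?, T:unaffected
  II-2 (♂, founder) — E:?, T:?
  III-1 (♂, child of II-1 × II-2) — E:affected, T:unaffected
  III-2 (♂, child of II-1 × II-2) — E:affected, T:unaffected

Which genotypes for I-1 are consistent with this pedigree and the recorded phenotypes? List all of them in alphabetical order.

E/I-1 aff ·: Ee|EE
E/I-2 ? ·: ee|Ee|EE
E/II-1 ? I-1×I-2: ee|Ee|EE
E/II-2 ? ·: ee|Ee|EE
E/III-1 aff II-1×II-2: Ee|EE
E/III-2 aff II-1×II-2: Ee|EE
⇒ E over [I-1,I-2,II-1,II-2,III-1,III-2]: 73 consistent
T/I-1 ? ·: tt|Tt
T/I-2 aff ·: Tt
T/II-1 un I-1×I-2: tt
T/II-2 ? ·: tt|Tt
T/III-1 un II-1×II-2: tt
T/III-2 un II-1×II-2: tt
⇒ T over [I-1,I-2,II-1,II-2,III-1,III-2]: 4 consistent

I-1 ∈ {EE Tt, EE tt, Ee Tt, Ee tt}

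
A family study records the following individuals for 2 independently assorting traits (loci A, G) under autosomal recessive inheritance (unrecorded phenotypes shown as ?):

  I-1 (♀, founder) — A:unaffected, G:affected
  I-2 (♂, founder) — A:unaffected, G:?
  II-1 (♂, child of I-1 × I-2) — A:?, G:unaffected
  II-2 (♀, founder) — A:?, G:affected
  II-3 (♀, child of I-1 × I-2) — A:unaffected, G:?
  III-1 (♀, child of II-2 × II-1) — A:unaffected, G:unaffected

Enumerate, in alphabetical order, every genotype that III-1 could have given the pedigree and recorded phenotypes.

A/I-1 un ·: AA|Aa
A/I-2 un ·: AA|Aa
A/II-1 ? I-1×I-2: AA|Aa|aa
A/II-2 ? ·: AA|Aa|aa
A/II-3 un I-1×I-2: AA|Aa
A/III-1 un II-2×II-1: AA|Aa
⇒ A over [I-1,I-2,II-1,II-2,II-3,III-1]: 62 consistent
G/I-1 aff ·: gg
G/I-2 ? ·: GG|Gg
G/II-1 un I-1×I-2: Gg
G/II-2 aff ·: gg
G/II-3 ? I-1×I-2: Gg|gg
G/III-1 un II-2×II-1: Gg
⇒ G over [I-1,I-2,II-1,II-2,II-3,III-1]: 3 consistent

III-1 ∈ {AA Gg, Aa Gg}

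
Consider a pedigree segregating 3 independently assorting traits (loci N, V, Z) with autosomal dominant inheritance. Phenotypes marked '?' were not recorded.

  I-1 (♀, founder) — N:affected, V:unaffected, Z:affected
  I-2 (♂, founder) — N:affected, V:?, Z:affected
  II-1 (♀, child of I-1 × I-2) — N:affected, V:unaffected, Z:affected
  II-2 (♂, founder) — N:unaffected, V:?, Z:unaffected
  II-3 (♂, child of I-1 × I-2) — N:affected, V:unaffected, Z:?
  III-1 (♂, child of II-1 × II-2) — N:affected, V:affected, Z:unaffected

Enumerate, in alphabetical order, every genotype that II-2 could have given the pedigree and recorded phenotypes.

N/I-1 aff ·: Nn|NN
N/I-2 aff ·: Nn|NN
N/II-1 aff I-1×I-2: Nn|NN
N/II-2 un ·: nn
N/II-3 aff I-1×I-2: Nn|NN
N/III-1 aff II-1×II-2: Nn
⇒ N over [I-1,I-2,II-1,II-2,II-3,III-1]: 13 consistent
V/I-1 un ·: vv
V/I-2 ? ·: vv|Vv
V/II-1 un I-1×I-2: vv
V/II-2 ? ·: Vv|VV
V/II-3 un I-1×I-2: vv
V/III-1 aff II-1×II-2: Vv
⇒ V over [I-1,I-2,II-1,II-2,II-3,III-1]: 4 consistent
Z/I-1 aff ·: Zz|ZZ
Z/I-2 aff ·: Zz|ZZ
Z/II-1 aff I-1×I-2: Zz
Z/II-2 un ·: zz
Z/II-3 ? I-1×I-2: zz|Zz|ZZ
Z/III-1 un II-1×II-2: zz
⇒ Z over [I-1,I-2,II-1,II-2,II-3,III-1]: 7 consistent

II-2 ∈ {nn VV zz, nn Vv zz}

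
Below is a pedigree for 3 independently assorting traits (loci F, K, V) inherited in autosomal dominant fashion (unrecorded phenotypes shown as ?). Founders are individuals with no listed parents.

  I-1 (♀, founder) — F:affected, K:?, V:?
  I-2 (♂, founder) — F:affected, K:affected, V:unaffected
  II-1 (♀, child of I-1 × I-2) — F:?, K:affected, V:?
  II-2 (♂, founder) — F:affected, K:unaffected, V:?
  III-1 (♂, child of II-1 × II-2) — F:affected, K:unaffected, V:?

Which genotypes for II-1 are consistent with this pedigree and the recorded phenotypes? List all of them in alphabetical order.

F/I-1 aff ·: Ff|FF
F/I-2 aff ·: Ff|FF
F/II-1 ? I-1×I-2: ff|Ff|FF
F/II-2 aff ·: Ff|FF
F/III-1 aff II-1×II-2: Ff|FF
⇒ F over [I-1,I-2,II-1,II-2,III-1]: 26 consistent
K/I-1 ? ·: kk|Kk|KK
K/I-2 aff ·: Kk|KK
K/II-1 aff I-1×I-2: Kk
K/II-2 un ·: kk
K/III-1 un II-1×II-2: kk
⇒ K over [I-1,I-2,II-1,II-2,III-1]: 5 consistent
V/I-1 ? ·: vv|Vv|VV
V/I-2 un ·: vv
V/II-1 ? I-1×I-2: vv|Vv
V/II-2 ? ·: vv|Vv|VV
V/III-1 ? II-1×II-2: vv|Vv|VV
⇒ V over [I-1,I-2,II-1,II-2,III-1]: 22 consistent

II-1 ∈ {FF Kk Vv, FF Kk vv, Ff Kk Vv, Ff Kk vv, ff Kk Vv, ff Kk vv}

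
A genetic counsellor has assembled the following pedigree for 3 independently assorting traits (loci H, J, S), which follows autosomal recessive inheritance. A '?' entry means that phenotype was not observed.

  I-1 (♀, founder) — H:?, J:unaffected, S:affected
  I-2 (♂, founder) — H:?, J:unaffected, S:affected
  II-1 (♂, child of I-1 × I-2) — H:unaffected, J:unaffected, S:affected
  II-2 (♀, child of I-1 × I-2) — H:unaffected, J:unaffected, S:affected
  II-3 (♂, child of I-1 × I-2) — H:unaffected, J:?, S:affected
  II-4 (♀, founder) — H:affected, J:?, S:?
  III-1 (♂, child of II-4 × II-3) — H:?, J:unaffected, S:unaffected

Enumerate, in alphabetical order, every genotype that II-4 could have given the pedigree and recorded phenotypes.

H/I-1 ? ·: HH|Hh|hh
H/I-2 ? ·: HH|Hh|hh
H/II-1 un I-1×I-2: HH|Hh
H/II-2 un I-1×I-2: HH|Hh
H/II-3 un I-1×I-2: HH|Hh
H/II-4 aff ·: hh
H/III-1 ? II-4×II-3: Hh|hh
⇒ H over [I-1,I-2,II-1,II-2,II-3,II-4,III-1]: 45 consistent
J/I-1 un ·: JJ|Jj
J/I-2 un ·: JJ|Jj
J/II-1 un I-1×I-2: JJ|Jj
J/II-2 un I-1×I-2: JJ|Jj
J/II-3 ? I-1×I-2: JJ|Jj|jj
J/II-4 ? ·: JJ|Jj|jj
J/III-1 un II-4×II-3: JJ|Jj
⇒ J over [I-1,I-2,II-1,II-2,II-3,II-4,III-1]: 120 consistent
S/I-1 aff ·: ss
S/I-2 aff ·: ss
S/II-1 aff I-1×I-2: ss
S/II-2 aff I-1×I-2: ss
S/II-3 aff I-1×I-2: ss
S/II-4 ? ·: SS|Ss
S/III-1 un II-4×II-3: Ss
⇒ S over [I-1,I-2,II-1,II-2,II-3,II-4,III-1]: 2 consistent

II-4 ∈ {hh JJ SS, hh JJ Ss, hh Jj SS, hh Jj Ss, hh jj SS, hh jj Ss}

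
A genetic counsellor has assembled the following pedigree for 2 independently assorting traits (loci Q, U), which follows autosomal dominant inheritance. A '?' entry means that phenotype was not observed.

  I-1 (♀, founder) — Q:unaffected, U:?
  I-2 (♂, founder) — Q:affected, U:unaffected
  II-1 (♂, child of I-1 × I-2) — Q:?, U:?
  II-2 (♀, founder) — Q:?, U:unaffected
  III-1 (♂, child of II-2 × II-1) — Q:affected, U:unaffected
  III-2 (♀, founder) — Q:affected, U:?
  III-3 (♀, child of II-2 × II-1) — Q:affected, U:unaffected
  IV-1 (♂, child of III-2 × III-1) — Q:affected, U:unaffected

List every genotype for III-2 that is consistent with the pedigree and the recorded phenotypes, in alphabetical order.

III-2 ∈ {QQ Uu, QQ uu, Qq Uu, Qq uu}

Q/I-1 un ·: qq
Q/I-2 aff ·: Qq|QQ
Q/II-1 ? I-1×I-2: qq|Qq
Q/II-2 ? ·: qq|Qq|QQ
Q/III-1 aff II-2×II-1: Qq|QQ
Q/III-2 aff ·: Qq|QQ
Q/III-3 aff II-2×II-1: Qq|QQ
Q/IV-1 aff III-2×III-1: Qq|QQ
⇒ Q over [I-1,I-2,II-1,II-2,III-1,III-2,III-3,IV-1]: 72 consistent
U/I-1 ? ·: uu|Uu|UU
U/I-2 un ·: uu
U/II-1 ? I-1×I-2: uu|Uu
U/II-2 un ·: uu
U/III-1 un II-2×II-1: uu
U/III-2 ? ·: uu|Uu
U/III-3 un II-2×II-1: uu
U/IV-1 un III-2×III-1: uu
⇒ U over [I-1,I-2,II-1,II-2,III-1,III-2,III-3,IV-1]: 8 consistent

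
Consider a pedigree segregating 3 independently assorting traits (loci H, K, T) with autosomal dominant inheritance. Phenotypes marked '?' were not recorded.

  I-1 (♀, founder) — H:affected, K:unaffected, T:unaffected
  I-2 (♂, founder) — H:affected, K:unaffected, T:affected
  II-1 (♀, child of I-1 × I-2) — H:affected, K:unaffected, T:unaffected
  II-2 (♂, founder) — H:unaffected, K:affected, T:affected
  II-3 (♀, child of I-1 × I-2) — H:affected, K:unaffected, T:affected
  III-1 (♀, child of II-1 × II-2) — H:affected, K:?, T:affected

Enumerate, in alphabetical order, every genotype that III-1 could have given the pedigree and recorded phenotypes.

H/I-1 aff ·: Hh|HH
H/I-2 aff ·: Hh|HH
H/II-1 aff I-1×I-2: Hh|HH
H/II-2 un ·: hh
H/II-3 aff I-1×I-2: Hh|HH
H/III-1 aff II-1×II-2: Hh
⇒ H over [I-1,I-2,II-1,II-2,II-3,III-1]: 13 consistent
K/I-1 un ·: kk
K/I-2 un ·: kk
K/II-1 un I-1×I-2: kk
K/II-2 aff ·: Kk|KK
K/II-3 un I-1×I-2: kk
K/III-1 ? II-1×II-2: kk|Kk
⇒ K over [I-1,I-2,II-1,II-2,II-3,III-1]: 3 consistent
T/I-1 un ·: tt
T/I-2 aff ·: Tt
T/II-1 un I-1×I-2: tt
T/II-2 aff ·: Tt|TT
T/II-3 aff I-1×I-2: Tt
T/III-1 aff II-1×II-2: Tt
⇒ T over [I-1,I-2,II-1,II-2,II-3,III-1]: 2 consistent

III-1 ∈ {Hh Kk Tt, Hh kk Tt}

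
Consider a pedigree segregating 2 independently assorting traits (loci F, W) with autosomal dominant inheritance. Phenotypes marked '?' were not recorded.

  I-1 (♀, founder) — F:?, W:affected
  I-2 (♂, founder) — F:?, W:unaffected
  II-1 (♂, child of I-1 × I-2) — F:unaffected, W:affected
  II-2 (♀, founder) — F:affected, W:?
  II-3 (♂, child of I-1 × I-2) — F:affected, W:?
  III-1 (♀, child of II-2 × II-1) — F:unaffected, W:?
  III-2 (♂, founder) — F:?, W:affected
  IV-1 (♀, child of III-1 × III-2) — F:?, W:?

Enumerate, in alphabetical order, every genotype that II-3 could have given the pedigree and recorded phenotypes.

F/I-1 ? ·: ff|Ff
F/I-2 ? ·: ff|Ff
F/II-1 un I-1×I-2: ff
F/II-2 aff ·: Ff
F/II-3 aff I-1×I-2: Ff|FF
F/III-1 un II-2×II-1: ff
F/III-2 ? ·: ff|Ff|FF
F/IV-1 ? III-1×III-2: ff|Ff
⇒ F over [I-1,I-2,II-1,II-2,II-3,III-1,III-2,IV-1]: 16 consistent
W/I-1 aff ·: Ww|WW
W/I-2 un ·: ww
W/II-1 aff I-1×I-2: Ww
W/II-2 ? ·: ww|Ww|WW
W/II-3 ? I-1×I-2: ww|Ww
W/III-1 ? II-2×II-1: ww|Ww|WW
W/III-2 aff ·: Ww|WW
W/IV-1 ? III-1×III-2: ww|Ww|WW
⇒ W over [I-1,I-2,II-1,II-2,II-3,III-1,III-2,IV-1]: 81 consistent

II-3 ∈ {FF Ww, FF ww, Ff Ww, Ff ww}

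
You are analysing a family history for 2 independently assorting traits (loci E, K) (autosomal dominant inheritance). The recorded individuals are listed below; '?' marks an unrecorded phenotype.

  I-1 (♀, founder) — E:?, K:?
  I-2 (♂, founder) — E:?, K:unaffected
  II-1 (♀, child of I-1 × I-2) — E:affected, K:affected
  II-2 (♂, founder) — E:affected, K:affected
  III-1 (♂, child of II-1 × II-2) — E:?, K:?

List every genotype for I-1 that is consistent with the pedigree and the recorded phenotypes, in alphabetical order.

E/I-1 ? ·: ee|Ee|EE
E/I-2 ? ·: ee|Ee|EE
E/II-1 aff I-1×I-2: Ee|EE
E/II-2 aff ·: Ee|EE
E/III-1 ? II-1×II-2: ee|Ee|EE
⇒ E over [I-1,I-2,II-1,II-2,III-1]: 47 consistent
K/I-1 ? ·: Kk|KK
K/I-2 un ·: kk
K/II-1 aff I-1×I-2: Kk
K/II-2 aff ·: Kk|KK
K/III-1 ? II-1×II-2: kk|Kk|KK
⇒ K over [I-1,I-2,II-1,II-2,III-1]: 10 consistent

I-1 ∈ {EE KK, EE Kk, Ee KK, Ee Kk, ee KK, ee Kk}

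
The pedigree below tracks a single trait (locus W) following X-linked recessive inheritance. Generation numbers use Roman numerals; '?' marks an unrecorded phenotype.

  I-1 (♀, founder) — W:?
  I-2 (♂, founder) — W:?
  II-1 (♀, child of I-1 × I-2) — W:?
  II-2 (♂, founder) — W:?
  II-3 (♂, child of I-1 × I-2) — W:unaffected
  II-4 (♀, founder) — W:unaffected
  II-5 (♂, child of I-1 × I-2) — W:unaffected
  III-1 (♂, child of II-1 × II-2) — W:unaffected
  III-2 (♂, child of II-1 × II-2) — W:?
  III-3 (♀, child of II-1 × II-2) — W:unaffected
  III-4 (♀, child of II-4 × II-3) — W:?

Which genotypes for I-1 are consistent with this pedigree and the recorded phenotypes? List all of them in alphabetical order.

I-1 ∈ {X^WX^W, X^WX^w}

W/I-1 ? ·: X^WX^W|X^WX^w
W/I-2 ? ·: X^WY|X^wY
W/II-1 ? I-1×I-2: X^WX^W|X^WX^w
W/II-2 ? ·: X^WY|X^wY
W/II-3 un I-1×I-2: X^WY
W/II-4 un ·: X^WX^W|X^WX^w
W/II-5 un I-1×I-2: X^WY
W/III-1 un II-1×II-2: X^WY
W/III-2 ? II-1×II-2: X^WY|X^wY
W/III-3 un II-1×II-2: X^WX^W|X^WX^w
W/III-4 ? II-4×II-3: X^WX^W|X^WX^w
⇒ W over [I-1,I-2,II-1,II-2,II-3,II-4,II-5,III-1,III-2,III-3,III-4]: 66 consistent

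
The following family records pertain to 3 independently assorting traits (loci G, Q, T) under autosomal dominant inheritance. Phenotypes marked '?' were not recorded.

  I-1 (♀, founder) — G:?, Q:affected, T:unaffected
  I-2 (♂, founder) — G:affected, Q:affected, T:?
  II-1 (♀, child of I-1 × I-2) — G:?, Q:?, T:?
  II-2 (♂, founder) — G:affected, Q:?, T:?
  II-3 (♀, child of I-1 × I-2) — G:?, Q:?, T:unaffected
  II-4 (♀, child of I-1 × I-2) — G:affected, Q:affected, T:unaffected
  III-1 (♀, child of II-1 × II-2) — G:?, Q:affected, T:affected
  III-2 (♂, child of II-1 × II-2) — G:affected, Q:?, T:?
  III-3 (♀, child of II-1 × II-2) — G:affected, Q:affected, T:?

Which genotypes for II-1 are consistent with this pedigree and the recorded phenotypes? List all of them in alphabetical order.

G/I-1 ? ·: gg|Gg|GG
G/I-2 aff ·: Gg|GG
G/II-1 ? I-1×I-2: gg|Gg|GG
G/II-2 aff ·: Gg|GG
G/II-3 ? I-1×I-2: gg|Gg|GG
G/II-4 aff I-1×I-2: Gg|GG
G/III-1 ? II-1×II-2: gg|Gg|GG
G/III-2 aff II-1×II-2: Gg|GG
G/III-3 aff II-1×II-2: Gg|GG
⇒ G over [I-1,I-2,II-1,II-2,II-3,II-4,III-1,III-2,III-3]: 499 consistent
Q/I-1 aff ·: Qq|QQ
Q/I-2 aff ·: Qq|QQ
Q/II-1 ? I-1×I-2: qq|Qq|QQ
Q/II-2 ? ·: qq|Qq|QQ
Q/II-3 ? I-1×I-2: qq|Qq|QQ
Q/II-4 aff I-1×I-2: Qq|QQ
Q/III-1 aff II-1×II-2: Qq|QQ
Q/III-2 ? II-1×II-2: qq|Qq|QQ
Q/III-3 aff II-1×II-2: Qq|QQ
⇒ Q over [I-1,I-2,II-1,II-2,II-3,II-4,III-1,III-2,III-3]: 476 consistent
T/I-1 un ·: tt
T/I-2 ? ·: tt|Tt
T/II-1 ? I-1×I-2: tt|Tt
T/II-2 ? ·: tt|Tt|TT
T/II-3 un I-1×I-2: tt
T/II-4 un I-1×I-2: tt
T/III-1 aff II-1×II-2: Tt|TT
T/III-2 ? II-1×II-2: tt|Tt|TT
T/III-3 ? II-1×II-2: tt|Tt|TT
⇒ T over [I-1,I-2,II-1,II-2,II-3,II-4,III-1,III-2,III-3]: 40 consistent

II-1 ∈ {GG QQ Tt, GG QQ tt, GG Qq Tt, GG Qq tt, GG qq Tt, GG qq tt, Gg QQ Tt, Gg QQ tt, Gg Qq Tt, Gg Qq tt, Gg qq Tt, Gg qq tt, gg QQ Tt, gg QQ tt, gg Qq Tt, gg Qq tt, gg qq Tt, gg qq tt}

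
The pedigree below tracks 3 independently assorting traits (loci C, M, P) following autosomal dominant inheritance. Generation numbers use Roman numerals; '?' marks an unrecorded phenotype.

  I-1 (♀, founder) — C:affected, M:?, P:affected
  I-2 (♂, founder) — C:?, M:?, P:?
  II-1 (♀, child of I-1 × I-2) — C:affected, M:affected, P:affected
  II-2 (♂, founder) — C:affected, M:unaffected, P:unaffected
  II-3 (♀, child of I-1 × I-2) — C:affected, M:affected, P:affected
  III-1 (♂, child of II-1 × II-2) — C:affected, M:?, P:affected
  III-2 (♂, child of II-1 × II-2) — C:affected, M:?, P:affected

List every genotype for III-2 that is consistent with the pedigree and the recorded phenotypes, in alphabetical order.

C/I-1 aff ·: Cc|CC
C/I-2 ? ·: cc|Cc|CC
C/II-1 aff I-1×I-2: Cc|CC
C/II-2 aff ·: Cc|CC
C/II-3 aff I-1×I-2: Cc|CC
C/III-1 aff II-1×II-2: Cc|CC
C/III-2 aff II-1×II-2: Cc|CC
⇒ C over [I-1,I-2,II-1,II-2,II-3,III-1,III-2]: 99 consistent
M/I-1 ? ·: mm|Mm|MM
M/I-2 ? ·: mm|Mm|MM
M/II-1 aff I-1×I-2: Mm|MM
M/II-2 un ·: mm
M/II-3 aff I-1×I-2: Mm|MM
M/III-1 ? II-1×II-2: mm|Mm
M/III-2 ? II-1×II-2: mm|Mm
⇒ M over [I-1,I-2,II-1,II-2,II-3,III-1,III-2]: 47 consistent
P/I-1 aff ·: Pp|PP
P/I-2 ? ·: pp|Pp|PP
P/II-1 aff I-1×I-2: Pp|PP
P/II-2 un ·: pp
P/II-3 aff I-1×I-2: Pp|PP
P/III-1 aff II-1×II-2: Pp
P/III-2 aff II-1×II-2: Pp
⇒ P over [I-1,I-2,II-1,II-2,II-3,III-1,III-2]: 15 consistent

III-2 ∈ {CC Mm Pp, CC mm Pp, Cc Mm Pp, Cc mm Pp}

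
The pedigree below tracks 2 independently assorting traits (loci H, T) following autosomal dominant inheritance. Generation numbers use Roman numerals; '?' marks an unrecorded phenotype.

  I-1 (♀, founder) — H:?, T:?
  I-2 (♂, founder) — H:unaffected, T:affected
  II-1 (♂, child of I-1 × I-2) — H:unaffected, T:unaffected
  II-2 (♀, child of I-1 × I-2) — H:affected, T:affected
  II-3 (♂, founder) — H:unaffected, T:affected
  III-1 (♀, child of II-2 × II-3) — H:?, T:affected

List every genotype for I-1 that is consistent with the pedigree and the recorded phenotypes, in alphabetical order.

H/I-1 ? ·: Hh
H/I-2 un ·: hh
H/II-1 un I-1×I-2: hh
H/II-2 aff I-1×I-2: Hh
H/II-3 un ·: hh
H/III-1 ? II-2×II-3: hh|Hh
⇒ H over [I-1,I-2,II-1,II-2,II-3,III-1]: 2 consistent
T/I-1 ? ·: tt|Tt
T/I-2 aff ·: Tt
T/II-1 un I-1×I-2: tt
T/II-2 aff I-1×I-2: Tt|TT
T/II-3 aff ·: Tt|TT
T/III-1 aff II-2×II-3: Tt|TT
⇒ T over [I-1,I-2,II-1,II-2,II-3,III-1]: 11 consistent

I-1 ∈ {Hh Tt, Hh tt}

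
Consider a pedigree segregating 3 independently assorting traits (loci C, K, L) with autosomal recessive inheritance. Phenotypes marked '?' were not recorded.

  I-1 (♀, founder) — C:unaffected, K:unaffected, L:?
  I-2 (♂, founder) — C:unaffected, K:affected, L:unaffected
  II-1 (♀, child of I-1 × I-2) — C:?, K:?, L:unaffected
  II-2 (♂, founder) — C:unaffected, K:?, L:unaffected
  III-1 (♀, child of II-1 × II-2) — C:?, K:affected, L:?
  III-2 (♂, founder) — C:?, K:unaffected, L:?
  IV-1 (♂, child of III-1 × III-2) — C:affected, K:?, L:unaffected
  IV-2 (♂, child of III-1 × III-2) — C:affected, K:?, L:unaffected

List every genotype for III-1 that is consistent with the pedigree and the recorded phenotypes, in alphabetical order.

III-1 ∈ {Cc kk LL, Cc kk Ll, Cc kk ll, cc kk LL, cc kk Ll, cc kk ll}

C/I-1 un ·: CC|Cc
C/I-2 un ·: CC|Cc
C/II-1 ? I-1×I-2: CC|Cc|cc
C/II-2 un ·: CC|Cc
C/III-1 ? II-1×II-2: Cc|cc
C/III-2 ? ·: Cc|cc
C/IV-1 aff III-1×III-2: cc
C/IV-2 aff III-1×III-2: cc
⇒ C over [I-1,I-2,II-1,II-2,III-1,III-2,IV-1,IV-2]: 32 consistent
K/I-1 un ·: KK|Kk
K/I-2 aff ·: kk
K/II-1 ? I-1×I-2: Kk|kk
K/II-2 ? ·: Kk|kk
K/III-1 aff II-1×II-2: kk
K/III-2 un ·: KK|Kk
K/IV-1 ? III-1×III-2: Kk|kk
K/IV-2 ? III-1×III-2: Kk|kk
⇒ K over [I-1,I-2,II-1,II-2,III-1,III-2,IV-1,IV-2]: 30 consistent
L/I-1 ? ·: LL|Ll|ll
L/I-2 un ·: LL|Ll
L/II-1 un I-1×I-2: LL|Ll
L/II-2 un ·: LL|Ll
L/III-1 ? II-1×II-2: LL|Ll|ll
L/III-2 ? ·: LL|Ll|ll
L/IV-1 un III-1×III-2: LL|Ll
L/IV-2 un III-1×III-2: LL|Ll
⇒ L over [I-1,I-2,II-1,II-2,III-1,III-2,IV-1,IV-2]: 244 consistent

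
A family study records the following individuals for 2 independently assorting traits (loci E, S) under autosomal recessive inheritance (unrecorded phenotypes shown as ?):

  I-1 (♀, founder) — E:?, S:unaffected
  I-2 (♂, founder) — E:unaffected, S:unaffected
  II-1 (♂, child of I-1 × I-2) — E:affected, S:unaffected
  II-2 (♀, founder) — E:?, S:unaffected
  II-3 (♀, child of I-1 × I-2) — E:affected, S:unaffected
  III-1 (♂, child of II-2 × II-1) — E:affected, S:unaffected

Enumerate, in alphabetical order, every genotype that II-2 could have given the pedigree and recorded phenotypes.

E/I-1 ? ·: Ee|ee
E/I-2 un ·: Ee
E/II-1 aff I-1×I-2: ee
E/II-2 ? ·: Ee|ee
E/II-3 aff I-1×I-2: ee
E/III-1 aff II-2×II-1: ee
⇒ E over [I-1,I-2,II-1,II-2,II-3,III-1]: 4 consistent
S/I-1 un ·: SS|Ss
S/I-2 un ·: SS|Ss
S/II-1 un I-1×I-2: SS|Ss
S/II-2 un ·: SS|Ss
S/II-3 un I-1×I-2: SS|Ss
S/III-1 un II-2×II-1: SS|Ss
⇒ S over [I-1,I-2,II-1,II-2,II-3,III-1]: 45 consistent

II-2 ∈ {Ee SS, Ee Ss, ee SS, ee Ss}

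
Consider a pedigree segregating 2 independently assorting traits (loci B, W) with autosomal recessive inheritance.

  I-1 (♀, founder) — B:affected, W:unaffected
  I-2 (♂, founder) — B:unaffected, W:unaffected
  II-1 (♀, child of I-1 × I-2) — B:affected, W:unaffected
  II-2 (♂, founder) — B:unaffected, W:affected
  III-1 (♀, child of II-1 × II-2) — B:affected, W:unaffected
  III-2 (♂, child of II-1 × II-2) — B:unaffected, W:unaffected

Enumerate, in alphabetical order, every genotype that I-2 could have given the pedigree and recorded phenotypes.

I-2 ∈ {Bb WW, Bb Ww}

B/I-1 aff ·: bb
B/I-2 un ·: Bb
B/II-1 aff I-1×I-2: bb
B/II-2 un ·: Bb
B/III-1 aff II-1×II-2: bb
B/III-2 un II-1×II-2: Bb
⇒ B over [I-1,I-2,II-1,II-2,III-1,III-2]: 1 consistent
W/I-1 un ·: WW|Ww
W/I-2 un ·: WW|Ww
W/II-1 un I-1×I-2: WW|Ww
W/II-2 aff ·: ww
W/III-1 un II-1×II-2: Ww
W/III-2 un II-1×II-2: Ww
⇒ W over [I-1,I-2,II-1,II-2,III-1,III-2]: 7 consistent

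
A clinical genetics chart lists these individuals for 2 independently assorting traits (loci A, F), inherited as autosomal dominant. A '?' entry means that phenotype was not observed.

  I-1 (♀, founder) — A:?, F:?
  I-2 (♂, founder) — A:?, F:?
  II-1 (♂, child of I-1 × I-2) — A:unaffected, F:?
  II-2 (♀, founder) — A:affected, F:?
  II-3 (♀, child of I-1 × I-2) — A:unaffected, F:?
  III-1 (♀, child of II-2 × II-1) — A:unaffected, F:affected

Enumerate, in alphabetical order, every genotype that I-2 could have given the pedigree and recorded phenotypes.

I-2 ∈ {Aa FF, Aa Ff, Aa ff, aa FF, aa Ff, aa ff}

A/I-1 ? ·: aa|Aa
A/I-2 ? ·: aa|Aa
A/II-1 un I-1×I-2: aa
A/II-2 aff ·: Aa
A/II-3 un I-1×I-2: aa
A/III-1 un II-2×II-1: aa
⇒ A over [I-1,I-2,II-1,II-2,II-3,III-1]: 4 consistent
F/I-1 ? ·: ff|Ff|FF
F/I-2 ? ·: ff|Ff|FF
F/II-1 ? I-1×I-2: ff|Ff|FF
F/II-2 ? ·: ff|Ff|FF
F/II-3 ? I-1×I-2: ff|Ff|FF
F/III-1 aff II-2×II-1: Ff|FF
⇒ F over [I-1,I-2,II-1,II-2,II-3,III-1]: 113 consistent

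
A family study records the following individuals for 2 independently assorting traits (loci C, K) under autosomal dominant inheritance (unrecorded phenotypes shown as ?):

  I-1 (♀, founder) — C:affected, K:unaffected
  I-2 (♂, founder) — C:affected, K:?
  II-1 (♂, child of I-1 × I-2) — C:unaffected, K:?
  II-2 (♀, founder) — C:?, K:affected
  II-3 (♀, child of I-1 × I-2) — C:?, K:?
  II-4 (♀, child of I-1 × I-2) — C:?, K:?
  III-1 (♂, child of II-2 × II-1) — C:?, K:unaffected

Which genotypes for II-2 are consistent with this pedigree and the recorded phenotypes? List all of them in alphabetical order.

II-2 ∈ {CC Kk, Cc Kk, cc Kk}

C/I-1 aff ·: Cc
C/I-2 aff ·: Cc
C/II-1 un I-1×I-2: cc
C/II-2 ? ·: cc|Cc|CC
C/II-3 ? I-1×I-2: cc|Cc|CC
C/II-4 ? I-1×I-2: cc|Cc|CC
C/III-1 ? II-2×II-1: cc|Cc
⇒ C over [I-1,I-2,II-1,II-2,II-3,II-4,III-1]: 36 consistent
K/I-1 un ·: kk
K/I-2 ? ·: kk|Kk|KK
K/II-1 ? I-1×I-2: kk|Kk
K/II-2 aff ·: Kk
K/II-3 ? I-1×I-2: kk|Kk
K/II-4 ? I-1×I-2: kk|Kk
K/III-1 un II-2×II-1: kk
⇒ K over [I-1,I-2,II-1,II-2,II-3,II-4,III-1]: 10 consistent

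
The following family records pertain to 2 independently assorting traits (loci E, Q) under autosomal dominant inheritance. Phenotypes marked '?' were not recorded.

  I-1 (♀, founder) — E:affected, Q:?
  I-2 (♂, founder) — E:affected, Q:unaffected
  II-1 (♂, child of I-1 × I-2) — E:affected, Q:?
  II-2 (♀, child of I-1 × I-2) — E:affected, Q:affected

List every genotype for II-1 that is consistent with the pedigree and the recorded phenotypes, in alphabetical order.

E/I-1 aff ·: Ee|EE
E/I-2 aff ·: Ee|EE
E/II-1 aff I-1×I-2: Ee|EE
E/II-2 aff I-1×I-2: Ee|EE
⇒ E over [I-1,I-2,II-1,II-2]: 13 consistent
Q/I-1 ? ·: Qq|QQ
Q/I-2 un ·: qq
Q/II-1 ? I-1×I-2: qq|Qq
Q/II-2 aff I-1×I-2: Qq
⇒ Q over [I-1,I-2,II-1,II-2]: 3 consistent

II-1 ∈ {EE Qq, EE qq, Ee Qq, Ee qq}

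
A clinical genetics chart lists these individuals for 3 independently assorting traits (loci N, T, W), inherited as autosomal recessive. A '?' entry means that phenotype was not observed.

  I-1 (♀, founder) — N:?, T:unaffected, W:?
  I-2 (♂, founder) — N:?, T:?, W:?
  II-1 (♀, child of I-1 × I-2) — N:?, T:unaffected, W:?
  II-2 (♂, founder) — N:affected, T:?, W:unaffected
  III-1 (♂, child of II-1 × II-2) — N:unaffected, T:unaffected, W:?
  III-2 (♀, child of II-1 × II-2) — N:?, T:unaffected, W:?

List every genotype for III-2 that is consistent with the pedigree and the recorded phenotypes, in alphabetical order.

III-2 ∈ {Nn TT WW, Nn TT Ww, Nn TT ww, Nn Tt WW, Nn Tt Ww, Nn Tt ww, nn TT WW, nn TT Ww, nn TT ww, nn Tt WW, nn Tt Ww, nn Tt ww}

N/I-1 ? ·: NN|Nn|nn
N/I-2 ? ·: NN|Nn|nn
N/II-1 ? I-1×I-2: NN|Nn
N/II-2 aff ·: nn
N/III-1 un II-1×II-2: Nn
N/III-2 ? II-1×II-2: Nn|nn
⇒ N over [I-1,I-2,II-1,II-2,III-1,III-2]: 18 consistent
T/I-1 un ·: TT|Tt
T/I-2 ? ·: TT|Tt|tt
T/II-1 un I-1×I-2: TT|Tt
T/II-2 ? ·: TT|Tt|tt
T/III-1 un II-1×II-2: TT|Tt
T/III-2 un II-1×II-2: TT|Tt
⇒ T over [I-1,I-2,II-1,II-2,III-1,III-2]: 69 consistent
W/I-1 ? ·: WW|Ww|ww
W/I-2 ? ·: WW|Ww|ww
W/II-1 ? I-1×I-2: WW|Ww|ww
W/II-2 un ·: WW|Ww
W/III-1 ? II-1×II-2: WW|Ww|ww
W/III-2 ? II-1×II-2: WW|Ww|ww
⇒ W over [I-1,I-2,II-1,II-2,III-1,III-2]: 131 consistent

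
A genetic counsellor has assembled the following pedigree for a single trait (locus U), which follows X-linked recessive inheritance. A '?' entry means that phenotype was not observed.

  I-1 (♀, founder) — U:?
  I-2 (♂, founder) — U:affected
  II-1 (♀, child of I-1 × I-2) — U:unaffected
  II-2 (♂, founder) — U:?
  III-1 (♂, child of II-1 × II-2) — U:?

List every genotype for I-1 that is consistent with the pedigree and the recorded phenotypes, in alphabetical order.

I-1 ∈ {X^UX^U, X^UX^u}

U/I-1 ? ·: X^UX^U|X^UX^u
U/I-2 aff ·: X^uY
U/II-1 un I-1×I-2: X^UX^u
U/II-2 ? ·: X^UY|X^uY
U/III-1 ? II-1×II-2: X^UY|X^uY
⇒ U over [I-1,I-2,II-1,II-2,III-1]: 8 consistent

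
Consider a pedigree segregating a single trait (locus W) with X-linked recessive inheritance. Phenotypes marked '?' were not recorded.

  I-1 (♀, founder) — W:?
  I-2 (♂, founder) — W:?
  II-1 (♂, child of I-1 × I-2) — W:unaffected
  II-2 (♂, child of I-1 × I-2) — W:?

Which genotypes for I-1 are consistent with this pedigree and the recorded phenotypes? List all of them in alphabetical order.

W/I-1 ? ·: X^WX^W|X^WX^w
W/I-2 ? ·: X^WY|X^wY
W/II-1 un I-1×I-2: X^WY
W/II-2 ? I-1×I-2: X^WY|X^wY
⇒ W over [I-1,I-2,II-1,II-2]: 6 consistent

I-1 ∈ {X^WX^W, X^WX^w}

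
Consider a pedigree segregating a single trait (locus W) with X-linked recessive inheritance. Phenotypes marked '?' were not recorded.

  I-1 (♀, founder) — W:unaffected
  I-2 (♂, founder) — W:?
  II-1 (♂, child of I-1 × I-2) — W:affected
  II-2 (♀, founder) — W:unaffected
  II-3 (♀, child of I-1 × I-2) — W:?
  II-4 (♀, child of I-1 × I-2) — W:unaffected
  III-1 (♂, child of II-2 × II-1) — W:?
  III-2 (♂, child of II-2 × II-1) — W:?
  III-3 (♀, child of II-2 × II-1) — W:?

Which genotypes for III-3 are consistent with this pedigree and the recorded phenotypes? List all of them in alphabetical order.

W/I-1 un ·: X^WX^w
W/I-2 ? ·: X^WY|X^wY
W/II-1 aff I-1×I-2: X^wY
W/II-2 un ·: X^WX^W|X^WX^w
W/II-3 ? I-1×I-2: X^WX^W|X^WX^w|X^wX^w
W/II-4 un I-1×I-2: X^WX^W|X^WX^w
W/III-1 ? II-2×II-1: X^WY|X^wY
W/III-2 ? II-2×II-1: X^WY|X^wY
W/III-3 ? II-2×II-1: X^WX^w|X^wX^w
⇒ W over [I-1,I-2,II-1,II-2,II-3,II-4,III-1,III-2,III-3]: 54 consistent

III-3 ∈ {X^WX^w, X^wX^w}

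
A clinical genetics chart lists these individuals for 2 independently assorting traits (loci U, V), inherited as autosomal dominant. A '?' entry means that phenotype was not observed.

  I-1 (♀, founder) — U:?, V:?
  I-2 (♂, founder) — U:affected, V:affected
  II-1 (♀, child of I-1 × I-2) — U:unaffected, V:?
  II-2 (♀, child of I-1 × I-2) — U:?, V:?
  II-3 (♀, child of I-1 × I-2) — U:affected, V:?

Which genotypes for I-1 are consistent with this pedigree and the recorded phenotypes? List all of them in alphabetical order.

I-1 ∈ {Uu VV, Uu Vv, Uu vv, uu VV, uu Vv, uu vv}

U/I-1 ? ·: uu|Uu
U/I-2 aff ·: Uu
U/II-1 un I-1×I-2: uu
U/II-2 ? I-1×I-2: uu|Uu|UU
U/II-3 aff I-1×I-2: Uu|UU
⇒ U over [I-1,I-2,II-1,II-2,II-3]: 8 consistent
V/I-1 ? ·: vv|Vv|VV
V/I-2 aff ·: Vv|VV
V/II-1 ? I-1×I-2: vv|Vv|VV
V/II-2 ? I-1×I-2: vv|Vv|VV
V/II-3 ? I-1×I-2: vv|Vv|VV
⇒ V over [I-1,I-2,II-1,II-2,II-3]: 53 consistent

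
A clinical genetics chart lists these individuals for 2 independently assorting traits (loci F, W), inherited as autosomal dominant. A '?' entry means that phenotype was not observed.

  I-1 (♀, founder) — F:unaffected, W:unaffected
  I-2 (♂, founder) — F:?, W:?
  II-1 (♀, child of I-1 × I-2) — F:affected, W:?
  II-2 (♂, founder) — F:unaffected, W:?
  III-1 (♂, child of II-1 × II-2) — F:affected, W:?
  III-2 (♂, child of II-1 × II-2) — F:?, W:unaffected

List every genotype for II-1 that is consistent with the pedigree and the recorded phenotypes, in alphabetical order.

F/I-1 un ·: ff
F/I-2 ? ·: Ff|FF
F/II-1 aff I-1×I-2: Ff
F/II-2 un ·: ff
F/III-1 aff II-1×II-2: Ff
F/III-2 ? II-1×II-2: ff|Ff
⇒ F over [I-1,I-2,II-1,II-2,III-1,III-2]: 4 consistent
W/I-1 un ·: ww
W/I-2 ? ·: ww|Ww|WW
W/II-1 ? I-1×I-2: ww|Ww
W/II-2 ? ·: ww|Ww
W/III-1 ? II-1×II-2: ww|Ww|WW
W/III-2 un II-1×II-2: ww
⇒ W over [I-1,I-2,II-1,II-2,III-1,III-2]: 16 consistent

II-1 ∈ {Ff Ww, Ff ww}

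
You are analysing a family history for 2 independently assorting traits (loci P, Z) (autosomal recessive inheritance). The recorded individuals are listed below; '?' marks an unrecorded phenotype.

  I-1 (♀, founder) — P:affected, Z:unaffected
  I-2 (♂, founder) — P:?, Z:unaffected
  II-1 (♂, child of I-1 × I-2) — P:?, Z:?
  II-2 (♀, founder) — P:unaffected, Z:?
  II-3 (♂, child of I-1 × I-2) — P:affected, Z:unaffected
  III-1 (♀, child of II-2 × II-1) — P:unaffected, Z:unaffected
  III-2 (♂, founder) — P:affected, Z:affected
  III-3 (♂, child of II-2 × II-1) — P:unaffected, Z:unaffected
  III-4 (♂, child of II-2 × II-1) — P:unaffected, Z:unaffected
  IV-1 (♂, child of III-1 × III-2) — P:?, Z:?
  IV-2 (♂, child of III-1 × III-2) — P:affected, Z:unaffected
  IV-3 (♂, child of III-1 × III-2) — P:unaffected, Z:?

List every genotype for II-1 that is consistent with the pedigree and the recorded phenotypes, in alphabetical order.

II-1 ∈ {Pp ZZ, Pp Zz, Pp zz, pp ZZ, pp Zz, pp zz}

P/I-1 aff ·: pp
P/I-2 ? ·: Pp|pp
P/II-1 ? I-1×I-2: Pp|pp
P/II-2 un ·: PP|Pp
P/II-3 aff I-1×I-2: pp
P/III-1 un II-2×II-1: Pp
P/III-2 aff ·: pp
P/III-3 un II-2×II-1: PP|Pp
P/III-4 un II-2×II-1: PP|Pp
P/IV-1 ? III-1×III-2: Pp|pp
P/IV-2 aff III-1×III-2: pp
P/IV-3 un III-1×III-2: Pp
⇒ P over [I-1,I-2,II-1,II-2,II-3,III-1,III-2,III-3,III-4,IV-1,IV-2,IV-3]: 24 consistent
Z/I-1 un ·: ZZ|Zz
Z/I-2 un ·: ZZ|Zz
Z/II-1 ? I-1×I-2: ZZ|Zz|zz
Z/II-2 ? ·: ZZ|Zz|zz
Z/II-3 un I-1×I-2: ZZ|Zz
Z/III-1 un II-2×II-1: ZZ|Zz
Z/III-2 aff ·: zz
Z/III-3 un II-2×II-1: ZZ|Zz
Z/III-4 un II-2×II-1: ZZ|Zz
Z/IV-1 ? III-1×III-2: Zz|zz
Z/IV-2 un III-1×III-2: Zz
Z/IV-3 ? III-1×III-2: Zz|zz
⇒ Z over [I-1,I-2,II-1,II-2,II-3,III-1,III-2,III-3,III-4,IV-1,IV-2,IV-3]: 455 consistent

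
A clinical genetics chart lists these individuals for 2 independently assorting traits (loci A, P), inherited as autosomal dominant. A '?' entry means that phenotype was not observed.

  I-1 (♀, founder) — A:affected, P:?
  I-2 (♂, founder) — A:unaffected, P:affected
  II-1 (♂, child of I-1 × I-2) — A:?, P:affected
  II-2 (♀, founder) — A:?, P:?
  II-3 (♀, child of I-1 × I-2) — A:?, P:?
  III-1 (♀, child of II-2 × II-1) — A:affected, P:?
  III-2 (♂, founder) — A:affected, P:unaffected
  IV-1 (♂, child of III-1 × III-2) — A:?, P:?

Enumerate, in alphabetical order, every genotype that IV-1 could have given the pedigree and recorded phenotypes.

A/I-1 aff ·: Aa|AA
A/I-2 un ·: aa
A/II-1 ? I-1×I-2: aa|Aa
A/II-2 ? ·: aa|Aa|AA
A/II-3 ? I-1×I-2: aa|Aa
A/III-1 aff II-2×II-1: Aa|AA
A/III-2 aff ·: Aa|AA
A/IV-1 ? III-1×III-2: aa|Aa|AA
⇒ A over [I-1,I-2,II-1,II-2,II-3,III-1,III-2,IV-1]: 83 consistent
P/I-1 ? ·: pp|Pp|PP
P/I-2 aff ·: Pp|PP
P/II-1 aff I-1×I-2: Pp|PP
P/II-2 ? ·: pp|Pp|PP
P/II-3 ? I-1×I-2: pp|Pp|PP
P/III-1 ? II-2×II-1: pp|Pp|PP
P/III-2 un ·: pp
P/IV-1 ? III-1×III-2: pp|Pp
⇒ P over [I-1,I-2,II-1,II-2,II-3,III-1,III-2,IV-1]: 148 consistent

IV-1 ∈ {AA Pp, AA pp, Aa Pp, Aa pp, aa Pp, aa pp}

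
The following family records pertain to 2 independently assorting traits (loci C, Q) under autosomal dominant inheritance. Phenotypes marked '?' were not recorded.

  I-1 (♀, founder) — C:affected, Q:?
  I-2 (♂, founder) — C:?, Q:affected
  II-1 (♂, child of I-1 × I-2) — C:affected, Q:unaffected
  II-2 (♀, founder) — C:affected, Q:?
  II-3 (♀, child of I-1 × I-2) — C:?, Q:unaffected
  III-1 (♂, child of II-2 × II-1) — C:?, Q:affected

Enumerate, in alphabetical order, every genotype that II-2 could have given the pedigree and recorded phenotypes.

II-2 ∈ {CC QQ, CC Qq, Cc QQ, Cc Qq}

C/I-1 aff ·: Cc|CC
C/I-2 ? ·: cc|Cc|CC
C/II-1 aff I-1×I-2: Cc|CC
C/II-2 aff ·: Cc|CC
C/II-3 ? I-1×I-2: cc|Cc|CC
C/III-1 ? II-2×II-1: cc|Cc|CC
⇒ C over [I-1,I-2,II-1,II-2,II-3,III-1]: 74 consistent
Q/I-1 ? ·: qq|Qq
Q/I-2 aff ·: Qq
Q/II-1 un I-1×I-2: qq
Q/II-2 ? ·: Qq|QQ
Q/II-3 un I-1×I-2: qq
Q/III-1 aff II-2×II-1: Qq
⇒ Q over [I-1,I-2,II-1,II-2,II-3,III-1]: 4 consistent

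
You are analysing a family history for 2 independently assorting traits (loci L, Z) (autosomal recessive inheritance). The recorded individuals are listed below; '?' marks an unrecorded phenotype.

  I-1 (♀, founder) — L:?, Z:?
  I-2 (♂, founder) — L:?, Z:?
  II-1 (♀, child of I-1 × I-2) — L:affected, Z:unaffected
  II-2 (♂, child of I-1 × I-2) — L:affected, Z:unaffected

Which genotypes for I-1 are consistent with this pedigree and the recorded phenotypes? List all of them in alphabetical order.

I-1 ∈ {Ll ZZ, Ll Zz, Ll zz, ll ZZ, ll Zz, ll zz}

L/I-1 ? ·: Ll|ll
L/I-2 ? ·: Ll|ll
L/II-1 aff I-1×I-2: ll
L/II-2 aff I-1×I-2: ll
⇒ L over [I-1,I-2,II-1,II-2]: 4 consistent
Z/I-1 ? ·: ZZ|Zz|zz
Z/I-2 ? ·: ZZ|Zz|zz
Z/II-1 un I-1×I-2: ZZ|Zz
Z/II-2 un I-1×I-2: ZZ|Zz
⇒ Z over [I-1,I-2,II-1,II-2]: 17 consistent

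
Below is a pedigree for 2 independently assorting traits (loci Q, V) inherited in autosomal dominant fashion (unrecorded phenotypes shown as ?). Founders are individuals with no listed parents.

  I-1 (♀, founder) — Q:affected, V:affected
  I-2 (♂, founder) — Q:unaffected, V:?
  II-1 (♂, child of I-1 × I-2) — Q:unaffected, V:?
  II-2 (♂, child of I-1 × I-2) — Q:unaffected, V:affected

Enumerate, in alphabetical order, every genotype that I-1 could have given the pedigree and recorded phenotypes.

Q/I-1 aff ·: Qq
Q/I-2 un ·: qq
Q/II-1 un I-1×I-2: qq
Q/II-2 un I-1×I-2: qq
⇒ Q over [I-1,I-2,II-1,II-2]: 1 consistent
V/I-1 aff ·: Vv|VV
V/I-2 ? ·: vv|Vv|VV
V/II-1 ? I-1×I-2: vv|Vv|VV
V/II-2 aff I-1×I-2: Vv|VV
⇒ V over [I-1,I-2,II-1,II-2]: 18 consistent

I-1 ∈ {Qq VV, Qq Vv}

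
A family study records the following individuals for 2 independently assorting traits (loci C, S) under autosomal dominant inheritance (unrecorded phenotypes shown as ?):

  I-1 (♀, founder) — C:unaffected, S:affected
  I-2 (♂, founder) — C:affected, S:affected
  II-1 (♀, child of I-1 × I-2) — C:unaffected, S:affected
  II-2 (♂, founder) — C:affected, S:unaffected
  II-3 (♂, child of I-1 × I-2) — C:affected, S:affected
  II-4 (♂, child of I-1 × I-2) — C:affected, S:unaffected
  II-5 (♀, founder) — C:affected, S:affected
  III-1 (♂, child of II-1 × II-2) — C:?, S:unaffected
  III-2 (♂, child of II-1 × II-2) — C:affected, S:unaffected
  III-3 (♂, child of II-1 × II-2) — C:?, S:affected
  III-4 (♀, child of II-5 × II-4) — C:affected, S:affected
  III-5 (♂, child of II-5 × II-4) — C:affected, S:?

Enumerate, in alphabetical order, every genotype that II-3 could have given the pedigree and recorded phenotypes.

C/I-1 un ·: cc
C/I-2 aff ·: Cc
C/II-1 un I-1×I-2: cc
C/II-2 aff ·: Cc|CC
C/II-3 aff I-1×I-2: Cc
C/II-4 aff I-1×I-2: Cc
C/II-5 aff ·: Cc|CC
C/III-1 ? II-1×II-2: cc|Cc
C/III-2 aff II-1×II-2: Cc
C/III-3 ? II-1×II-2: cc|Cc
C/III-4 aff II-5×II-4: Cc|CC
C/III-5 aff II-5×II-4: Cc|CC
⇒ C over [I-1,I-2,II-1,II-2,II-3,II-4,II-5,III-1,III-2,III-3,III-4,III-5]: 40 consistent
S/I-1 aff ·: Ss
S/I-2 aff ·: Ss
S/II-1 aff I-1×I-2: Ss
S/II-2 un ·: ss
S/II-3 aff I-1×I-2: Ss|SS
S/II-4 un I-1×I-2: ss
S/II-5 aff ·: Ss|SS
S/III-1 un II-1×II-2: ss
S/III-2 un II-1×II-2: ss
S/III-3 aff II-1×II-2: Ss
S/III-4 aff II-5×II-4: Ss
S/III-5 ? II-5×II-4: ss|Ss
⇒ S over [I-1,I-2,II-1,II-2,II-3,II-4,II-5,III-1,III-2,III-3,III-4,III-5]: 6 consistent

II-3 ∈ {Cc SS, Cc Ss}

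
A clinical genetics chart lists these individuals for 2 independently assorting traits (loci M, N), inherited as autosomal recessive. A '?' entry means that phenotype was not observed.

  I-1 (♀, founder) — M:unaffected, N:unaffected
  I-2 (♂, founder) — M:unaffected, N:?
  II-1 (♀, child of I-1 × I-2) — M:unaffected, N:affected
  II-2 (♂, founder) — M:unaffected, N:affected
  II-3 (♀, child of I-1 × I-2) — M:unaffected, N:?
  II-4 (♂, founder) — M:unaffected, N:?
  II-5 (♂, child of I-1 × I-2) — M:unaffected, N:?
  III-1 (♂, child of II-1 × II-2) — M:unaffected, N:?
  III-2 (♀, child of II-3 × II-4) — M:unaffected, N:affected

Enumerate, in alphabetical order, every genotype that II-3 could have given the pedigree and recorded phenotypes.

II-3 ∈ {MM Nn, MM nn, Mm Nn, Mm nn}

M/I-1 un ·: MM|Mm
M/I-2 un ·: MM|Mm
M/II-1 un I-1×I-2: MM|Mm
M/II-2 un ·: MM|Mm
M/II-3 un I-1×I-2: MM|Mm
M/II-4 un ·: MM|Mm
M/II-5 un I-1×I-2: MM|Mm
M/III-1 un II-1×II-2: MM|Mm
M/III-2 un II-3×II-4: MM|Mm
⇒ M over [I-1,I-2,II-1,II-2,II-3,II-4,II-5,III-1,III-2]: 303 consistent
N/I-1 un ·: Nn
N/I-2 ? ·: Nn|nn
N/II-1 aff I-1×I-2: nn
N/II-2 aff ·: nn
N/II-3 ? I-1×I-2: Nn|nn
N/II-4 ? ·: Nn|nn
N/II-5 ? I-1×I-2: NN|Nn|nn
N/III-1 ? II-1×II-2: nn
N/III-2 aff II-3×II-4: nn
⇒ N over [I-1,I-2,II-1,II-2,II-3,II-4,II-5,III-1,III-2]: 20 consistent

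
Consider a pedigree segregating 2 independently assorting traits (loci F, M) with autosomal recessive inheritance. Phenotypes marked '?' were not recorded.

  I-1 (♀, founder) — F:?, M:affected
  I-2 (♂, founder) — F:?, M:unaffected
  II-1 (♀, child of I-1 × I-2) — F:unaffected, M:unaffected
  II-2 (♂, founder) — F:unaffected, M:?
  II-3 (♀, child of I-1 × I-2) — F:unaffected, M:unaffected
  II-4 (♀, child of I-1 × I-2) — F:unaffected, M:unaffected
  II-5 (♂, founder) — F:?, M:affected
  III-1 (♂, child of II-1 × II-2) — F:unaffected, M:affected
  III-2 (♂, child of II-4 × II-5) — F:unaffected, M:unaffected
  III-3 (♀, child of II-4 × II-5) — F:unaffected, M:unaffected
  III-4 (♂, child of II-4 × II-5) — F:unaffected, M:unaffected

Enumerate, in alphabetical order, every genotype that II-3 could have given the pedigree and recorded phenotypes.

II-3 ∈ {FF Mm, Ff Mm}

F/I-1 ? ·: FF|Ff|ff
F/I-2 ? ·: FF|Ff|ff
F/II-1 un I-1×I-2: FF|Ff
F/II-2 un ·: FF|Ff
F/II-3 un I-1×I-2: FF|Ff
F/II-4 un I-1×I-2: FF|Ff
F/II-5 ? ·: FF|Ff|ff
F/III-1 un II-1×II-2: FF|Ff
F/III-2 un II-4×II-5: FF|Ff
F/III-3 un II-4×II-5: FF|Ff
F/III-4 un II-4×II-5: FF|Ff
⇒ F over [I-1,I-2,II-1,II-2,II-3,II-4,II-5,III-1,III-2,III-3,III-4]: 1436 consistent
M/I-1 aff ·: mm
M/I-2 un ·: MM|Mm
M/II-1 un I-1×I-2: Mm
M/II-2 ? ·: Mm|mm
M/II-3 un I-1×I-2: Mm
M/II-4 un I-1×I-2: Mm
M/II-5 aff ·: mm
M/III-1 aff II-1×II-2: mm
M/III-2 un II-4×II-5: Mm
M/III-3 un II-4×II-5: Mm
M/III-4 un II-4×II-5: Mm
⇒ M over [I-1,I-2,II-1,II-2,II-3,II-4,II-5,III-1,III-2,III-3,III-4]: 4 consistent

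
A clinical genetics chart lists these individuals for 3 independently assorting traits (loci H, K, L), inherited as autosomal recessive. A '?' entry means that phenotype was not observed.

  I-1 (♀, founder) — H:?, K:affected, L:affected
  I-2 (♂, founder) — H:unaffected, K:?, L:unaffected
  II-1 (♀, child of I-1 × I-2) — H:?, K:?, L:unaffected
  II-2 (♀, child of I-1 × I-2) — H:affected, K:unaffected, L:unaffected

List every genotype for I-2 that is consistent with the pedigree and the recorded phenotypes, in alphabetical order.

H/I-1 ? ·: Hh|hh
H/I-2 un ·: Hh
H/II-1 ? I-1×I-2: HH|Hh|hh
H/II-2 aff I-1×I-2: hh
⇒ H over [I-1,I-2,II-1,II-2]: 5 consistent
K/I-1 aff ·: kk
K/I-2 ? ·: KK|Kk
K/II-1 ? I-1×I-2: Kk|kk
K/II-2 un I-1×I-2: Kk
⇒ K over [I-1,I-2,II-1,II-2]: 3 consistent
L/I-1 aff ·: ll
L/I-2 un ·: LL|Ll
L/II-1 un I-1×I-2: Ll
L/II-2 un I-1×I-2: Ll
⇒ L over [I-1,I-2,II-1,II-2]: 2 consistent

I-2 ∈ {Hh KK LL, Hh KK Ll, Hh Kk LL, Hh Kk Ll}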